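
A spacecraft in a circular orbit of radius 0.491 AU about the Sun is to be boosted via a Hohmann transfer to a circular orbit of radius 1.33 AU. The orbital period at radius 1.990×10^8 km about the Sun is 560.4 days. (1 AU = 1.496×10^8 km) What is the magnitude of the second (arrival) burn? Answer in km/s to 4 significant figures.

Δv₂ = 6.861 km/s

From Kepler's third law T² = 4π²r³/μ at r = 1.990×10^8 km, T = 560.4 days = 560.4 × 86400 s = 4.841856×10^7 s: μ = 4π²r³/T² = 1.32707×10^11 km³/s².
In km: r₁ = 0.491 × 1.496×10^8 = 7.34536×10^7 km; r₂ = 1.33 × 1.496×10^8 = 1.98968×10^8 km.
Semi-major axis of the transfer orbit: a_t = (7.34536×10^7 + 1.98968×10^8)/2 = 1.362108×10^8 km.
Circular speed at r = 1.98968×10^8 km: v_c = √(μ/r) = 25.826 km/s.
Transfer-orbit speed at the same r (vis-viva, a = a_t): v_t = √[μ(2/r − 1/a_t)] = 18.965 km/s.
Δv₂ = |v_t − v_c| = |18.965 − 25.826| = 6.861 km/s.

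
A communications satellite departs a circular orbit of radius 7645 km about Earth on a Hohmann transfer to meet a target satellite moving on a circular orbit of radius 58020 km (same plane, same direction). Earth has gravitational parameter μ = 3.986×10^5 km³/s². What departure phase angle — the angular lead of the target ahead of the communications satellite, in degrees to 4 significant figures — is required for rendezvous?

φ = 103.4°

The Hohmann ellipse has a_t = (r₁ + r₂)/2 = 32832.5 km.
The half-period of the transfer ellipse is t = π√(a_t³/μ) = 29600 s.
The target's mean motion on its circular orbit is ω₂ = √(μ/r₂³) = 4.518×10^-5 rad/s.
Angle swept by the target during transfer: ω₂·t = 1.3373 rad = 76.62°.
Arrival is 180° from departure on the ellipse, so φ = 180° − 76.62° = 103.4°.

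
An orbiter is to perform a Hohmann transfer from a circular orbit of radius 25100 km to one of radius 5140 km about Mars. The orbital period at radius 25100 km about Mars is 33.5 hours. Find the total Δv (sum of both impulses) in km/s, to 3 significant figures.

Δv = 1.38 km/s

From Kepler's third law T² = 4π²r³/μ at r = 25100 km, T = 33.5 hours = 33.5 × 3600 s = 1.206×10^5 s: μ = 4π²r³/T² = 42922.6 km³/s².
The Hohmann ellipse has a_t = (r₁ + r₂)/2 = 15120 km.
Circular speed at r₁: v₁ = √(μ/r₁) = √(42922.6/25100) = 1.30769 km/s.
Transfer-orbit speed at r₁ (v² = μ(2/r − 1/a)): v_a = √[μ(2/r₁ − 1/a_t)] = 0.762451 km/s.
First burn Δv₁ = |v_a − v₁| = 0.5452 km/s.
Circular speed at r₂: v₂ = √(μ/r₂) = 2.8898 km/s.
Transfer-orbit speed at r₂: v_p = √[μ(2/r₂ − 1/a_t)] = 3.7233 km/s.
Second burn Δv₂ = |v₂ − v_p| = 0.8335 km/s.
Δv = Δv₁ + Δv₂ = 0.5452 + 0.8335 = 1.379 km/s.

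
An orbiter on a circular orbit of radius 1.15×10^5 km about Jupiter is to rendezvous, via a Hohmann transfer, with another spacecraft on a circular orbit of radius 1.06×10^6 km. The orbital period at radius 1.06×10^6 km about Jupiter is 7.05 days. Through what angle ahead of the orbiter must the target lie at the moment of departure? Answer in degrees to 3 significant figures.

From Kepler's third law T² = 4π²r³/μ at r = 1.06×10^6 km, T = 7.05 days = 7.05 × 86400 s = 6.0912×10^5 s: μ = 4π²r³/T² = 1.26728×10^8 km³/s².
The Hohmann ellipse has a_t = (r₁ + r₂)/2 = 5.875×10^5 km.
The half-period of the transfer ellipse is t = π√(a_t³/μ) = 1.2567×10^5 s.
The target's mean motion on its circular orbit is ω₂ = √(μ/r₂³) = 1.0315×10^-5 rad/s.
Angle swept by the target during transfer: ω₂·t = 1.2963 rad = 74.27°.
Arrival is 180° from departure on the ellipse, so φ = 180° − 74.27° = 106°.

φ = 106°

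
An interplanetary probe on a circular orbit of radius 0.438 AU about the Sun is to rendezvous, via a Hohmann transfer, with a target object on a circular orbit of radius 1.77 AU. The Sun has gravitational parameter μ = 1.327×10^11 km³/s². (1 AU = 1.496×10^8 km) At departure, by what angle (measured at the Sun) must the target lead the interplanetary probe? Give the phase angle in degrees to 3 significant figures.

In km: r₁ = 0.438 × 1.496×10^8 = 6.55248×10^7 km; r₂ = 1.77 × 1.496×10^8 = 2.64792×10^8 km.
Transfer-ellipse semi-major axis a_t = (r₁ + r₂)/2 = (6.55248×10^7 + 2.64792×10^8)/2 = 1.651584×10^8 km.
The half-period of the transfer ellipse is t = π√(a_t³/μ) = 1.83048×10^7 s.
Target angular speed ω₂ = √(μ/r₂³) = 8.45431×10^-8 rad/s.
Angle swept by the target during transfer: ω₂·t = 1.5475 rad = 88.67°.
Arrival is 180° from departure on the ellipse, so φ = 180° − 88.67° = 91.3°.

φ = 91.3°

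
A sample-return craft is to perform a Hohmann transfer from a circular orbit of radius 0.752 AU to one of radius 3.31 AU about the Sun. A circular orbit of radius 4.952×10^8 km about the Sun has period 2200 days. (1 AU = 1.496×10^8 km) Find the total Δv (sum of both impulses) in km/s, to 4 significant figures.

From Kepler's third law T² = 4π²r³/μ at r = 4.952×10^8 km, T = 2200 days = 2200 × 86400 s = 1.9008×10^8 s: μ = 4π²r³/T² = 1.32687×10^11 km³/s².
In km: r₁ = 0.752 × 1.496×10^8 = 1.124992×10^8 km; r₂ = 3.31 × 1.496×10^8 = 4.95176×10^8 km.
Transfer-ellipse semi-major axis a_t = (r₁ + r₂)/2 = (1.124992×10^8 + 4.95176×10^8)/2 = 3.038376×10^8 km.
At r₁ the circular-orbit speed is v₁ = √(μ/r₁) = 34.34 km/s.
Transfer-orbit speed at r₁ (v² = μ(2/r − 1/a)): v_p = √[μ(2/r₁ − 1/a_t)] = 43.84 km/s.
First burn Δv₁ = |v_p − v₁| = 9.500 km/s.
At r₂, v₂ = √(μ/r₂) = 16.37 km/s.
Transfer-orbit speed at r₂: v_a = √[μ(2/r₂ − 1/a_t)] = 9.961 km/s.
Second burn Δv₂ = |v₂ − v_a| = 6.409 km/s.
Δv = Δv₁ + Δv₂ = 9.500 + 6.409 = 15.91 km/s.

Δv = 15.91 km/s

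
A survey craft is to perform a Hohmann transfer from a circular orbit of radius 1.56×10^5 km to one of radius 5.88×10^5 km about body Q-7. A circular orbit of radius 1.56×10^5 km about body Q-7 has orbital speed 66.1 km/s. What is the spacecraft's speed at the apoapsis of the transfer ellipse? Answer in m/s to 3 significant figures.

From the circular-orbit relation v² = μ/r at r = 1.56×10^5 km: μ = v²r = (66.1)² × 1.56×10^5 = 6.81597×10^8 km³/s².
Semi-major axis of the transfer orbit: a_t = (1.560×10^5 + 5.880×10^5)/2 = 3.720×10^5 km.
The apoapsis of the transfer ellipse is at r = 5.880×10^5 km.
From the vis-viva equation, v = √[μ(2/r − 1/a_t)] = 22.05 km/s.

v = 22000 m/s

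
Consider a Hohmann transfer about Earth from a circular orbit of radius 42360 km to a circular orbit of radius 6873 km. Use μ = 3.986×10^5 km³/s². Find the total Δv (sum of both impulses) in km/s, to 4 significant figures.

Δv = 3.821 km/s

Transfer-ellipse semi-major axis a_t = (r₁ + r₂)/2 = (42360 + 6873)/2 = 24616.5 km.
At r₁ the circular-orbit speed is v₁ = √(μ/r₁) = 3.068 km/s.
Transfer-orbit speed at r₁ (vis-viva): v_a = √[μ(2/r₁ − 1/a_t)] = 1.621 km/s.
First burn Δv₁ = |v_a − v₁| = 1.447 km/s.
Circular speed at r₂: v₂ = √(μ/r₂) = 7.61545 km/s.
Transfer-orbit speed at r₂: v_p = √[μ(2/r₂ − 1/a_t)] = 9.98988 km/s.
Second burn Δv₂ = |v₂ − v_p| = 2.374 km/s.
Total Δv = Δv₁ + Δv₂ = 3.821 km/s.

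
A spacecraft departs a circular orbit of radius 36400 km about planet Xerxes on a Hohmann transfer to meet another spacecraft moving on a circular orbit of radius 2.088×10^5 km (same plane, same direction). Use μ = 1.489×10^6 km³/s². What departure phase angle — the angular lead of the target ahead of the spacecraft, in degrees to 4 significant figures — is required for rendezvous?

φ = 99.01°

The Hohmann ellipse has a_t = (r₁ + r₂)/2 = 1.226×10^5 km.
The half-period of the transfer ellipse is t = π√(a_t³/μ) = 1.10519×10^5 s.
The target's mean motion on its circular orbit is ω₂ = √(μ/r₂³) = 1.27894×10^-5 rad/s.
Angle swept by the target during transfer: ω₂·t = 1.4135 rad = 80.99°.
The spacecraft traverses 180° on the transfer ellipse, so the target must lead by 180° − 80.99° = 99.01°.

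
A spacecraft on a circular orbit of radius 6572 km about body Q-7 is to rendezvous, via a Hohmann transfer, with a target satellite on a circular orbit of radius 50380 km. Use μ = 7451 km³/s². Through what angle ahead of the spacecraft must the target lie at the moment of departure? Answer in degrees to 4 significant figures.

φ = 103.5°

Semi-major axis of the transfer orbit: a_t = (6572 + 50380)/2 = 28476 km.
The half-period of the transfer ellipse is t = π√(a_t³/μ) = 1.749×10^5 s.
The target's mean motion on its circular orbit is ω₂ = √(μ/r₂³) = 7.633×10^-6 rad/s.
Angle swept by the target during transfer: ω₂·t = 1.335 rad = 76.49°.
The spacecraft traverses 180° on the transfer ellipse, so the target must lead by 180° − 76.49° = 103.5°.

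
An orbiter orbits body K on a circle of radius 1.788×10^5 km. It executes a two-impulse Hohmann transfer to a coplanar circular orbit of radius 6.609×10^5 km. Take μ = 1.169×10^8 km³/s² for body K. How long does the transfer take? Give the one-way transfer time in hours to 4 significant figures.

Transfer-ellipse semi-major axis a_t = (r₁ + r₂)/2 = (1.788×10^5 + 6.609×10^5)/2 = 4.1985×10^5 km.
Transfer time t = π√(a_t³/μ) = π√((4.1985×10^5)³ / 1.169×10^8) = 79050 s.
Converting: 79050 s ÷ 3600 s/hour = 21.96 hours.

t = 21.96 hours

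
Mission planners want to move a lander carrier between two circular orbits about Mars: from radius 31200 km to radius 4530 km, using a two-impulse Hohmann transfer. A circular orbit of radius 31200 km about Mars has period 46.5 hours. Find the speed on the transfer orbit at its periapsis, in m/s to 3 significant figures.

From Kepler's third law T² = 4π²r³/μ at r = 31200 km, T = 46.5 hours = 46.5 × 3600 s = 1.674×10^5 s: μ = 4π²r³/T² = 42787.1 km³/s².
Semi-major axis of the transfer orbit: a_t = (31200 + 4530)/2 = 17865 km.
At periapsis, r = 4530 km.
Vis-viva: v = √[μ(2/r − 1/a_t)] = √[42787.1 × (2/4530 − 1/17865)] = 4.061 km/s.

v = 4060 m/s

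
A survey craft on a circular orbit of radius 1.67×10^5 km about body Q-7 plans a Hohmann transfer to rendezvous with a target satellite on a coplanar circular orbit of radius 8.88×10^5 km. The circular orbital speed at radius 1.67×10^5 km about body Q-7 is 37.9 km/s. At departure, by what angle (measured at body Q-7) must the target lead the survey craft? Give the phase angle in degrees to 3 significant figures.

From the circular-orbit relation v² = μ/r at r = 1.67×10^5 km: μ = v²r = (37.9)² × 1.67×10^5 = 2.39880×10^8 km³/s².
Transfer-ellipse semi-major axis a_t = (r₁ + r₂)/2 = (1.670×10^5 + 8.880×10^5)/2 = 5.275×10^5 km.
The half-period of the transfer ellipse is t = π√(a_t³/μ) = 77711.6 s.
Target angular speed ω₂ = √(μ/r₂³) = 1.85088×10^-5 rad/s.
Angle swept by the target during transfer: ω₂·t = 1.4383 rad = 82.41°.
The survey craft traverses 180° on the transfer ellipse, so the target must lead by 180° − 82.41° = 97.6°.

φ = 97.6°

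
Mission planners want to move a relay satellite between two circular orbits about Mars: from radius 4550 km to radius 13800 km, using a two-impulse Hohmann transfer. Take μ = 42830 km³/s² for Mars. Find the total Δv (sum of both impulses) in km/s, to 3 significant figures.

The Hohmann ellipse has a_t = (r₁ + r₂)/2 = 9175 km.
At r₁ the circular-orbit speed is v₁ = √(μ/r₁) = 3.06809 km/s.
Transfer-orbit speed at r₁ (vis-viva equation): v_p = √[μ(2/r₁ − 1/a_t)] = 3.76275 km/s.
First burn Δv₁ = |v_p − v₁| = 0.6947 km/s.
At r₂, v₂ = √(μ/r₂) = 1.7617 km/s.
Transfer-orbit speed at r₂: v_a = √[μ(2/r₂ − 1/a_t)] = 1.2406 km/s.
Second burn Δv₂ = |v₂ − v_a| = 0.5211 km/s.
Total Δv = Δv₁ + Δv₂ = 1.216 km/s.

Δv = 1.22 km/s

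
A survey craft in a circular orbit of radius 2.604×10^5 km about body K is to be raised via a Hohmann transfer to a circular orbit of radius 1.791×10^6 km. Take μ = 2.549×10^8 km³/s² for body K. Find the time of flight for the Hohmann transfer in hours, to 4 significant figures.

Semi-major axis of the transfer orbit: a_t = (2.604×10^5 + 1.791×10^6)/2 = 1.0257×10^6 km.
Half the transfer-orbit period gives t = π√(a_t³/μ) = 2.044×10^5 s.
Converting: 2.044×10^5 s ÷ 3600 s/hour = 56.78 hours.

t = 56.78 hours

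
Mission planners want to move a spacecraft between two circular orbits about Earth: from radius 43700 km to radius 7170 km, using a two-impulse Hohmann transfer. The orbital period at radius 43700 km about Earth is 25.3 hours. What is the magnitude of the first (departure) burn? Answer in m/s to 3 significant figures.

Δv₁ = 1410 m/s

From Kepler's third law T² = 4π²r³/μ at r = 43700 km, T = 25.3 hours = 25.3 × 3600 s = 91080 s: μ = 4π²r³/T² = 3.97153×10^5 km³/s².
Transfer-ellipse semi-major axis a_t = (r₁ + r₂)/2 = (43700 + 7170)/2 = 25435 km.
Circular speed at r = 43700 km: v_c = √(μ/r) = 3.015 km/s.
Vis-viva on the transfer ellipse at r = 43700 km gives v_t = √[μ(2/r − 1/a_t)] = 1.601 km/s.
Δv₁ = |v_t − v_c| = |1.601 − 3.015| = 1.414 km/s.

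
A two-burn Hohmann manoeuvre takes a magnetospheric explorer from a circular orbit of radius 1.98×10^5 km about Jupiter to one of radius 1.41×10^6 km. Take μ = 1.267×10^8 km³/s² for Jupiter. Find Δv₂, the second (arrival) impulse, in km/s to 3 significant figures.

Δv₂ = 4.78 km/s

Transfer-ellipse semi-major axis a_t = (r₁ + r₂)/2 = (1.980×10^5 + 1.410×10^6)/2 = 8.040×10^5 km.
Circular speed at r = 1.410×10^6 km: v_c = √(μ/r) = 9.479 km/s.
Transfer-orbit speed at the same r (vis-viva, a = a_t): v_t = √[μ(2/r − 1/a_t)] = 4.704 km/s.
Δv₂ = |v_t − v_c| = |4.704 − 9.479| = 4.775 km/s.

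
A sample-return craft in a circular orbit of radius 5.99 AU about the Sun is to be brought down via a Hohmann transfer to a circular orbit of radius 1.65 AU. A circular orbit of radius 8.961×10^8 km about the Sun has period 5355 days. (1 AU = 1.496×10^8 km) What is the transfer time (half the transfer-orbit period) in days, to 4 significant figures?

t = 1364 days

From Kepler's third law T² = 4π²r³/μ at r = 8.961×10^8 km, T = 5355 days = 5355 × 86400 s = 4.62672×10^8 s: μ = 4π²r³/T² = 1.32704×10^11 km³/s².
In km: r₁ = 5.99 × 1.496×10^8 = 8.96104×10^8 km; r₂ = 1.65 × 1.496×10^8 = 2.4684×10^8 km.
Semi-major axis of the transfer orbit: a_t = (8.96104×10^8 + 2.4684×10^8)/2 = 5.71472×10^8 km.
By Kepler's third law the transfer-orbit period is T = 2π√(a_t³/μ), so t = T/2 = 1.1782×10^8 s.
Converting: 1.1782×10^8 s ÷ 86400 s/day = 1364 days.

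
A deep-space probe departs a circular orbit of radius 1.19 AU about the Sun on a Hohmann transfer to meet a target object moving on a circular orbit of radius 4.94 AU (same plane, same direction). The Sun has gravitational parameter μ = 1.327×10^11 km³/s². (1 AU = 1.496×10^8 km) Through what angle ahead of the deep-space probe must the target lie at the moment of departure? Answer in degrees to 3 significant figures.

φ = 92.0°

In km: r₁ = 1.19 × 1.496×10^8 = 1.78024×10^8 km; r₂ = 4.94 × 1.496×10^8 = 7.39024×10^8 km.
Semi-major axis of the transfer orbit: a_t = (1.78024×10^8 + 7.39024×10^8)/2 = 4.58524×10^8 km.
Transfer time t = π√(a_t³/μ) = 8.4675×10^7 s.
The target's mean motion on its circular orbit is ω₂ = √(μ/r₂³) = 1.8132×10^-8 rad/s.
Angle swept by the target during transfer: ω₂·t = 1.5353 rad = 87.97°.
Arrival is 180° from departure on the ellipse, so φ = 180° − 87.97° = 92.0°.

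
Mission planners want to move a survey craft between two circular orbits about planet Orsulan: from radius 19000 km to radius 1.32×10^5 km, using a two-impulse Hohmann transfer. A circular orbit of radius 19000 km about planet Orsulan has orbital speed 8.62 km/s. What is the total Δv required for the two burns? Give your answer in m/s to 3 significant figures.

From the circular-orbit relation v² = μ/r at r = 19000 km: μ = v²r = (8.62)² × 19000 = 1.41178×10^6 km³/s².
Semi-major axis of the transfer orbit: a_t = (19000 + 1.320×10^5)/2 = 75500 km.
Circular speed at r₁: v₁ = √(μ/r₁) = √(1.41178×10^6/19000) = 8.6200 km/s.
On the transfer ellipse at r₁, vis-viva gives v_p = √[μ(2/r₁ − 1/a_t)] = 11.398 km/s.
First burn Δv₁ = |v_p − v₁| = 2.778 km/s.
At r₂, v₂ = √(μ/r₂) = 3.2704 km/s.
Transfer-orbit speed at r₂: v_a = √[μ(2/r₂ − 1/a_t)] = 1.6406 km/s.
Second burn Δv₂ = |v₂ − v_a| = 1.630 km/s.
Total Δv = Δv₁ + Δv₂ = 4.408 km/s.

Δv = 4410 m/s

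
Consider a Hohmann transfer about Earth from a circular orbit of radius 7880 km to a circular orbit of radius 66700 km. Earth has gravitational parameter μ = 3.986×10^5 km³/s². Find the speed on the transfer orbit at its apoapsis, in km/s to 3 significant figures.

The Hohmann ellipse has a_t = (r₁ + r₂)/2 = 37290 km.
The apoapsis of the transfer ellipse is at r = 66700 km.
From the vis-viva equation, v = √[μ(2/r − 1/a_t)] = 1.124 km/s.

v = 1.12 km/s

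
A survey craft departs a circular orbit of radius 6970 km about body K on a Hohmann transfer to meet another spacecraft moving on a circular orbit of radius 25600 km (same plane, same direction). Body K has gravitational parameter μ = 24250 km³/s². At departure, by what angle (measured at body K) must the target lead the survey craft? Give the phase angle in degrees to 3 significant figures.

φ = 88.7°

The Hohmann ellipse has a_t = (r₁ + r₂)/2 = 16285 km.
Transfer time t = π√(a_t³/μ) = 41930 s.
Target angular speed ω₂ = √(μ/r₂³) = 3.802×10^-5 rad/s.
Angle swept by the target during transfer: ω₂·t = 1.594 rad = 91.33°.
Arrival is 180° from departure on the ellipse, so φ = 180° − 91.33° = 88.7°.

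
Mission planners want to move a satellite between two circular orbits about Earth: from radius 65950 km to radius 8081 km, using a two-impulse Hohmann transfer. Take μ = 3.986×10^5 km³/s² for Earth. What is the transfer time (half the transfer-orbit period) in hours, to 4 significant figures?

Semi-major axis of the transfer orbit: a_t = (65950 + 8081)/2 = 37015.5 km.
Half the transfer-orbit period gives t = π√(a_t³/μ) = 35440 s.
Converting: 35440 s ÷ 3600 s/hour = 9.844 hours.

t = 9.844 hours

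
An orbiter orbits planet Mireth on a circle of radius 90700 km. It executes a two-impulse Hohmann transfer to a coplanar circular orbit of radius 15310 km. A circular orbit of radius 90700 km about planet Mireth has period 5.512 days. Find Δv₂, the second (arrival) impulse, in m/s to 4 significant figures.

Δv₂ = 897.4 m/s

From Kepler's third law T² = 4π²r³/μ at r = 90700 km, T = 5.512 days = 5.512 × 86400 s = 4.762368×10^5 s: μ = 4π²r³/T² = 1.29878×10^5 km³/s².
The Hohmann ellipse has a_t = (r₁ + r₂)/2 = 53005 km.
Circular speed at r = 15310 km: v_c = √(μ/r) = 2.9126 km/s.
Vis-viva on the transfer ellipse at r = 15310 km gives v_t = √[μ(2/r − 1/a_t)] = 3.8100 km/s.
Δv₂ = |v_t − v_c| = |3.8100 − 2.9126| = 0.8974 km/s.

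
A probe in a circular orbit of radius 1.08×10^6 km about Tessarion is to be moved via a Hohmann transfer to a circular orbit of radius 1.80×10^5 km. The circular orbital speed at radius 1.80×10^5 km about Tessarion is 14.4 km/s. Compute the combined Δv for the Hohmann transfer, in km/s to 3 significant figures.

Δv = 7.19 km/s

From the circular-orbit relation v² = μ/r at r = 1.80×10^5 km: μ = v²r = (14.4)² × 1.80×10^5 = 3.73248×10^7 km³/s².
Semi-major axis of the transfer orbit: a_t = (1.080×10^6 + 1.800×10^5)/2 = 6.300×10^5 km.
At r₁ the circular-orbit speed is v₁ = √(μ/r₁) = 5.87878 km/s.
Transfer-orbit speed at r₁ (vis-viva): v_a = √[μ(2/r₁ − 1/a_t)] = 3.14234 km/s.
First burn Δv₁ = |v_a − v₁| = 2.736 km/s.
At r₂, v₂ = √(μ/r₂) = 14.400 km/s.
Transfer-orbit speed at r₂: v_p = √[μ(2/r₂ − 1/a_t)] = 18.854 km/s.
Second burn Δv₂ = |v₂ − v_p| = 4.454 km/s.
Total Δv = Δv₁ + Δv₂ = 7.190 km/s.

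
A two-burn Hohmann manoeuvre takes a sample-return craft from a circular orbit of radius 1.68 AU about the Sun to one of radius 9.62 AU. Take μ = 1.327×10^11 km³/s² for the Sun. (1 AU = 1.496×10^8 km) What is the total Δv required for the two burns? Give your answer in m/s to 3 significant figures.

Δv = 11400 m/s

In km: r₁ = 1.68 × 1.496×10^8 = 2.51328×10^8 km; r₂ = 9.62 × 1.496×10^8 = 1.439152×10^9 km.
Transfer-ellipse semi-major axis a_t = (r₁ + r₂)/2 = (2.51328×10^8 + 1.439152×10^9)/2 = 8.4524×10^8 km.
At r₁ the circular-orbit speed is v₁ = √(μ/r₁) = 22.978 km/s.
On the transfer ellipse at r₁, vis-viva gives v_p = √[μ(2/r₁ − 1/a_t)] = 29.983 km/s.
First burn Δv₁ = |v_p − v₁| = 7.005 km/s.
At r₂, v₂ = √(μ/r₂) = 9.602 km/s.
Transfer-orbit speed at r₂: v_a = √[μ(2/r₂ − 1/a_t)] = 5.236 km/s.
Second burn Δv₂ = |v₂ − v_a| = 4.366 km/s.
Total Δv = Δv₁ + Δv₂ = 11.37 km/s.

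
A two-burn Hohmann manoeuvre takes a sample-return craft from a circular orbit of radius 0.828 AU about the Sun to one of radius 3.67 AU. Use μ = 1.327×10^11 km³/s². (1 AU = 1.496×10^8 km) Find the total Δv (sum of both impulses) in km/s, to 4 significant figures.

Δv = 15.19 km/s

In km: r₁ = 0.828 × 1.496×10^8 = 1.238688×10^8 km; r₂ = 3.67 × 1.496×10^8 = 5.49032×10^8 km.
Semi-major axis of the transfer orbit: a_t = (1.238688×10^8 + 5.49032×10^8)/2 = 3.364504×10^8 km.
At r₁ the circular-orbit speed is v₁ = √(μ/r₁) = 32.7306 km/s.
On the transfer ellipse at r₁, vis-viva gives v_p = √[μ(2/r₁ − 1/a_t)] = 41.8112 km/s.
First burn Δv₁ = |v_p − v₁| = 9.081 km/s.
At r₂, v₂ = √(μ/r₂) = 15.5466 km/s.
Transfer-orbit speed at r₂: v_a = √[μ(2/r₂ − 1/a_t)] = 9.43316 km/s.
Second burn Δv₂ = |v₂ − v_a| = 6.113 km/s.
Δv = Δv₁ + Δv₂ = 9.081 + 6.113 = 15.19 km/s.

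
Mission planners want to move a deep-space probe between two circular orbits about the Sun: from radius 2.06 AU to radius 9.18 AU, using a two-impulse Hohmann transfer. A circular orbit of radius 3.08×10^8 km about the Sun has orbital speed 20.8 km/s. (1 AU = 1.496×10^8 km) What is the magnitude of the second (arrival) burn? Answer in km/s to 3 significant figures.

From the circular-orbit relation v² = μ/r at r = 3.08×10^8 km: μ = v²r = (20.8)² × 3.08×10^8 = 1.33253×10^11 km³/s².
In km: r₁ = 2.06 × 1.496×10^8 = 3.08176×10^8 km; r₂ = 9.18 × 1.496×10^8 = 1.373328×10^9 km.
Transfer-ellipse semi-major axis a_t = (r₁ + r₂)/2 = (3.08176×10^8 + 1.373328×10^9)/2 = 8.40752×10^8 km.
On the circular orbit at r = 1.373328×10^9 km, v_c = √(μ/r) = 9.8503 km/s.
Vis-viva on the transfer ellipse at r = 1.373328×10^9 km gives v_t = √[μ(2/r − 1/a_t)] = 5.9637 km/s.
Δv₂ = |v_t − v_c| = |5.9637 − 9.8503| = 3.887 km/s.

Δv₂ = 3.89 km/s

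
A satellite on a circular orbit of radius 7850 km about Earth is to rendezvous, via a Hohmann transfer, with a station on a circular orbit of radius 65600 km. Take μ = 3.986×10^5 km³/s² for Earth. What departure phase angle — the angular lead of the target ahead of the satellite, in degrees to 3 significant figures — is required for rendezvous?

The Hohmann ellipse has a_t = (r₁ + r₂)/2 = 36725 km.
Transfer time t = π√(a_t³/μ) = 35020 s.
Target angular speed ω₂ = √(μ/r₂³) = 3.758×10^-5 rad/s.
Angle swept by the target during transfer: ω₂·t = 1.316 rad = 75.40°.
The satellite traverses 180° on the transfer ellipse, so the target must lead by 180° − 75.40° = 105°.

φ = 105°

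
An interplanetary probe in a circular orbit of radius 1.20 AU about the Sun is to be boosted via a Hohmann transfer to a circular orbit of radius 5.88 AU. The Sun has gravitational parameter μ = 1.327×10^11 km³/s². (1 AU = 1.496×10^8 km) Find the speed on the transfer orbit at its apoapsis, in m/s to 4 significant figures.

In km: r₁ = 1.20 × 1.496×10^8 = 1.7952×10^8 km; r₂ = 5.88 × 1.496×10^8 = 8.79648×10^8 km.
The Hohmann ellipse has a_t = (r₁ + r₂)/2 = 5.29584×10^8 km.
At apoapsis, r = 8.79648×10^8 km.
Applying v² = μ(2/r − 1/a_t): v = 7.151 km/s.

v = 7151 m/s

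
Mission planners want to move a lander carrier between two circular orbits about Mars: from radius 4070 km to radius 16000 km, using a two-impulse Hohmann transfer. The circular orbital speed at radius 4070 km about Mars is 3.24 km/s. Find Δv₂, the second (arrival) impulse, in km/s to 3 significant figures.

From the circular-orbit relation v² = μ/r at r = 4070 km: μ = v²r = (3.24)² × 4070 = 42725.2 km³/s².
Semi-major axis of the transfer orbit: a_t = (4070 + 16000)/2 = 10035 km.
Circular speed at r = 16000 km: v_c = √(μ/r) = 1.6341 km/s.
Transfer-orbit speed at the same r (vis-viva, a = a_t): v_t = √[μ(2/r − 1/a_t)] = 1.0407 km/s.
Δv₂ = |v_t − v_c| = |1.0407 − 1.6341| = 0.5934 km/s.

Δv₂ = 0.593 km/s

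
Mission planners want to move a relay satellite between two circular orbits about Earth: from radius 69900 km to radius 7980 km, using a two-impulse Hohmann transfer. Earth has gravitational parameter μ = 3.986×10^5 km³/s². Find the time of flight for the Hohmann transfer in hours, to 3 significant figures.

Semi-major axis of the transfer orbit: a_t = (69900 + 7980)/2 = 38940 km.
Half the transfer-orbit period gives t = π√(a_t³/μ) = 38240 s.
Converting: 38240 s ÷ 3600 s/hour = 10.6 hours.

t = 10.6 hours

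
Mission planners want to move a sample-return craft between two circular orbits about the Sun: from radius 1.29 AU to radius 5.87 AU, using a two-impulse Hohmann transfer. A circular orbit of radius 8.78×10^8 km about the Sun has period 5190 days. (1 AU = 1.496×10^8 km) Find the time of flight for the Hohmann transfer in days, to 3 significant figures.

From Kepler's third law T² = 4π²r³/μ at r = 8.78×10^8 km, T = 5190 days = 5190 × 86400 s = 4.48416×10^8 s: μ = 4π²r³/T² = 1.32887×10^11 km³/s².
In km: r₁ = 1.29 × 1.496×10^8 = 1.92984×10^8 km; r₂ = 5.87 × 1.496×10^8 = 8.78152×10^8 km.
The Hohmann ellipse has a_t = (r₁ + r₂)/2 = 5.35568×10^8 km.
Half the transfer-orbit period gives t = π√(a_t³/μ) = 1.068×10^8 s.
Converting: 1.068×10^8 s ÷ 86400 s/day = 1240 days.

t = 1240 days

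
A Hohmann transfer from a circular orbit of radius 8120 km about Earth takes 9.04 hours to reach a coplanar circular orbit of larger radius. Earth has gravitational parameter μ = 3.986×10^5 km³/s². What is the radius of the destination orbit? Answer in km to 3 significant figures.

r₂ = 61800 km

Transfer time t = 9.04 hours = 32544 s, and t = π√(a_t³/μ).
So a_t = (μ t²/π²)^(1/3) = (3.986×10^5 × (32544)² / π²)^(1/3) = 34972 km.
Since a_t = (r₁ + r₂)/2, r₂ = 2a_t − r₁ = 2×34972 − 8120 = 61824 km.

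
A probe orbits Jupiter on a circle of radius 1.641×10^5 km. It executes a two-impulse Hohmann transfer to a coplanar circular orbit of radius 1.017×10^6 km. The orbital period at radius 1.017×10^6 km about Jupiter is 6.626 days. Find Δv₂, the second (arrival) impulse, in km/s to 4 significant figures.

Δv₂ = 5.278 km/s

From Kepler's third law T² = 4π²r³/μ at r = 1.017×10^6 km, T = 6.626 days = 6.626 × 86400 s = 5.724864×10^5 s: μ = 4π²r³/T² = 1.26705×10^8 km³/s².
The Hohmann ellipse has a_t = (r₁ + r₂)/2 = 5.9055×10^5 km.
Circular speed at r = 1.017×10^6 km: v_c = √(μ/r) = 11.162 km/s.
Vis-viva on the transfer ellipse at r = 1.017×10^6 km gives v_t = √[μ(2/r − 1/a_t)] = 5.8839 km/s.
Δv₂ = |v_t − v_c| = |5.8839 − 11.162| = 5.278 km/s.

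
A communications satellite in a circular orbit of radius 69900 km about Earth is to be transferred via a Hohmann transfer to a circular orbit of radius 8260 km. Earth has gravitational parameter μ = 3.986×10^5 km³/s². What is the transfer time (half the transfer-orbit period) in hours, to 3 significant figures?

t = 10.7 hours

Semi-major axis of the transfer orbit: a_t = (69900 + 8260)/2 = 39080 km.
By Kepler's third law the transfer-orbit period is T = 2π√(a_t³/μ), so t = T/2 = 38440 s.
Converting: 38440 s ÷ 3600 s/hour = 10.7 hours.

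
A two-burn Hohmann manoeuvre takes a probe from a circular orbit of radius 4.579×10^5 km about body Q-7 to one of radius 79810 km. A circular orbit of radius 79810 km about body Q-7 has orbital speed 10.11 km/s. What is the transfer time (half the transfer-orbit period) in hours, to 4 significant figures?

From the circular-orbit relation v² = μ/r at r = 79810 km: μ = v²r = (10.11)² × 79810 = 8.15755×10^6 km³/s².
Semi-major axis of the transfer orbit: a_t = (4.579×10^5 + 79810)/2 = 2.68855×10^5 km.
Half the transfer-orbit period gives t = π√(a_t³/μ) = 1.5334×10^5 s.
Converting: 1.5334×10^5 s ÷ 3600 s/hour = 42.59 hours.

t = 42.59 hours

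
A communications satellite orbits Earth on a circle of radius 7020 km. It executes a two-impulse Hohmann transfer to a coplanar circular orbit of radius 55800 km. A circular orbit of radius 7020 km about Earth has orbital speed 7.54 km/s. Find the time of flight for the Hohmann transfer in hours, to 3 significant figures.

From the circular-orbit relation v² = μ/r at r = 7020 km: μ = v²r = (7.54)² × 7020 = 3.99098×10^5 km³/s².
Transfer-ellipse semi-major axis a_t = (r₁ + r₂)/2 = (7020 + 55800)/2 = 31410 km.
Transfer time t = π√(a_t³/μ) = π√((31410)³ / 3.99098×10^5) = 27680 s.
Converting: 27680 s ÷ 3600 s/hour = 7.69 hours.

t = 7.69 hours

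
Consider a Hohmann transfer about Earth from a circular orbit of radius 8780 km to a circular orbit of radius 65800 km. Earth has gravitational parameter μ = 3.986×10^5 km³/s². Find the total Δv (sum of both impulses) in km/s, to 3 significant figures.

Semi-major axis of the transfer orbit: a_t = (8780 + 65800)/2 = 37290 km.
Circular speed at r₁: v₁ = √(μ/r₁) = √(3.986×10^5/8780) = 6.738 km/s.
On the transfer ellipse at r₁, vis-viva equation gives v_p = √[μ(2/r₁ − 1/a_t)] = 8.950 km/s.
First burn Δv₁ = |v_p − v₁| = 2.212 km/s.
At r₂, v₂ = √(μ/r₂) = 2.461 km/s.
Transfer-orbit speed at r₂: v_a = √[μ(2/r₂ − 1/a_t)] = 1.194 km/s.
Second burn Δv₂ = |v₂ − v_a| = 1.267 km/s.
Δv = Δv₁ + Δv₂ = 2.212 + 1.267 = 3.479 km/s.

Δv = 3.48 km/s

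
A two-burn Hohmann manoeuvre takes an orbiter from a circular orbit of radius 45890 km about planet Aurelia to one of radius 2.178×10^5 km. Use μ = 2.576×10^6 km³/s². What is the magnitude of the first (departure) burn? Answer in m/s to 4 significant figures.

Δv₁ = 2137 m/s

The Hohmann ellipse has a_t = (r₁ + r₂)/2 = 1.31845×10^5 km.
On the circular orbit at r = 45890 km, v_c = √(μ/r) = 7.4923 km/s.
Vis-viva on the transfer ellipse at r = 45890 km gives v_t = √[μ(2/r − 1/a_t)] = 9.6297 km/s.
Δv₁ = |v_t − v_c| = |9.6297 − 7.4923| = 2.137 km/s.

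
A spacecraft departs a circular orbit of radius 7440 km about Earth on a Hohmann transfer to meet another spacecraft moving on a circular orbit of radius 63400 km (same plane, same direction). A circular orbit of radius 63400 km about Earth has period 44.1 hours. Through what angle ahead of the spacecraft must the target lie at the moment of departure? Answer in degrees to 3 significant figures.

From Kepler's third law T² = 4π²r³/μ at r = 63400 km, T = 44.1 hours = 44.1 × 3600 s = 1.5876×10^5 s: μ = 4π²r³/T² = 3.99158×10^5 km³/s².
Transfer-ellipse semi-major axis a_t = (r₁ + r₂)/2 = (7440 + 63400)/2 = 35420 km.
The half-period of the transfer ellipse is t = π√(a_t³/μ) = 33147 s.
The target's mean motion on its circular orbit is ω₂ = √(μ/r₂³) = 3.9577×10^-5 rad/s.
Angle swept by the target during transfer: ω₂·t = 1.31186 rad = 75.16°.
Arrival is 180° from departure on the ellipse, so φ = 180° − 75.16° = 105°.

φ = 105°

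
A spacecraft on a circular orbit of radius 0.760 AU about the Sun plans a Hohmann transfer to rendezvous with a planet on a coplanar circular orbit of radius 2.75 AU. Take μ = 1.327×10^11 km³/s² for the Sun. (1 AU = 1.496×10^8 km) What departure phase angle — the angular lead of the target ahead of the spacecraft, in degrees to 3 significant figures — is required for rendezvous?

In km: r₁ = 0.760 × 1.496×10^8 = 1.13696×10^8 km; r₂ = 2.75 × 1.496×10^8 = 4.114×10^8 km.
Semi-major axis of the transfer orbit: a_t = (1.13696×10^8 + 4.114×10^8)/2 = 2.62548×10^8 km.
Transfer time t = π√(a_t³/μ) = 3.6688×10^7 s.
Target angular speed ω₂ = √(μ/r₂³) = 4.3656×10^-8 rad/s.
Angle swept by the target during transfer: ω₂·t = 1.60165 rad = 91.77°.
The spacecraft traverses 180° on the transfer ellipse, so the target must lead by 180° − 91.77° = 88.2°.

φ = 88.2°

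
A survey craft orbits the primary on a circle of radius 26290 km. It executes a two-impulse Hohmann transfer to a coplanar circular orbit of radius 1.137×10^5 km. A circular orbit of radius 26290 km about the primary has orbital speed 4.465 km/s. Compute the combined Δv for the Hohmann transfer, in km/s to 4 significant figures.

From the circular-orbit relation v² = μ/r at r = 26290 km: μ = v²r = (4.465)² × 26290 = 5.24123×10^5 km³/s².
The Hohmann ellipse has a_t = (r₁ + r₂)/2 = 69995 km.
Circular speed at r₁: v₁ = √(μ/r₁) = √(5.24123×10^5/26290) = 4.465 km/s.
Transfer-orbit speed at r₁ (vis-viva): v_p = √[μ(2/r₁ − 1/a_t)] = 5.691 km/s.
First burn Δv₁ = |v_p − v₁| = 1.226 km/s.
At r₂, v₂ = √(μ/r₂) = 2.1470 km/s.
Transfer-orbit speed at r₂: v_a = √[μ(2/r₂ − 1/a_t)] = 1.3158 km/s.
Second burn Δv₂ = |v₂ − v_a| = 0.8312 km/s.
Δv = Δv₁ + Δv₂ = 1.226 + 0.8312 = 2.057 km/s.

Δv = 2.057 km/s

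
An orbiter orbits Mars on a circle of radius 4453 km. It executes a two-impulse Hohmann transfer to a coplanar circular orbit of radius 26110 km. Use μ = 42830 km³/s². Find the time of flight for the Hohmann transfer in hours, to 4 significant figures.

Transfer-ellipse semi-major axis a_t = (r₁ + r₂)/2 = (4453 + 26110)/2 = 15281.5 km.
Transfer time t = π√(a_t³/μ) = π√((15281.5)³ / 42830) = 28676 s.
Converting: 28676 s ÷ 3600 s/hour = 7.966 hours.

t = 7.966 hours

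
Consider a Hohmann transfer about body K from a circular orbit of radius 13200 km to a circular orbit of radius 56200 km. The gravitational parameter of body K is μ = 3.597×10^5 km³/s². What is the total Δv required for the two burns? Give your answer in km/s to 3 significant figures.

Semi-major axis of the transfer orbit: a_t = (13200 + 56200)/2 = 34700 km.
Circular speed at r₁: v₁ = √(μ/r₁) = √(3.597×10^5/13200) = 5.22015 km/s.
On the transfer ellipse at r₁, vis-viva equation gives v_p = √[μ(2/r₁ − 1/a_t)] = 6.64334 km/s.
First burn Δv₁ = |v_p − v₁| = 1.4232 km/s.
Circular speed at r₂: v₂ = √(μ/r₂) = 2.52989 km/s.
Transfer-orbit speed at r₂: v_a = √[μ(2/r₂ − 1/a_t)] = 1.56036 km/s.
Second burn Δv₂ = |v₂ − v_a| = 0.96953 km/s.
Δv = Δv₁ + Δv₂ = 1.4232 + 0.96953 = 2.393 km/s.

Δv = 2.39 km/s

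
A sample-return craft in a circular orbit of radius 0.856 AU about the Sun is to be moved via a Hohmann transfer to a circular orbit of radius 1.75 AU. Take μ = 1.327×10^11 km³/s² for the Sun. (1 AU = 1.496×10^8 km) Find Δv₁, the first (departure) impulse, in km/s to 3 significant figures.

In km: r₁ = 0.856 × 1.496×10^8 = 1.280576×10^8 km; r₂ = 1.75 × 1.496×10^8 = 2.618×10^8 km.
Semi-major axis of the transfer orbit: a_t = (1.280576×10^8 + 2.618×10^8)/2 = 1.949288×10^8 km.
On the circular orbit at r = 1.280576×10^8 km, v_c = √(μ/r) = 32.191 km/s.
Vis-viva on the transfer ellipse at r = 1.280576×10^8 km gives v_t = √[μ(2/r − 1/a_t)] = 37.306 km/s.
Δv₁ = |v_t − v_c| = |37.306 − 32.191| = 5.115 km/s.

Δv₁ = 5.12 km/s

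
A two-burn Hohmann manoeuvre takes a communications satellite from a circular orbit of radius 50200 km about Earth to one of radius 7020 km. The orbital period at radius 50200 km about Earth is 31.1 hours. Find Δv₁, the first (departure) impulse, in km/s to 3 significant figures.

Δv₁ = 1.42 km/s

From Kepler's third law T² = 4π²r³/μ at r = 50200 km, T = 31.1 hours = 31.1 × 3600 s = 1.1196×10^5 s: μ = 4π²r³/T² = 3.98424×10^5 km³/s².
Semi-major axis of the transfer orbit: a_t = (50200 + 7020)/2 = 28610 km.
On the circular orbit at r = 50200 km, v_c = √(μ/r) = 2.8172 km/s.
Transfer-orbit speed at the same r (vis-viva, a = a_t): v_t = √[μ(2/r − 1/a_t)] = 1.3955 km/s.
Δv₁ = |v_t − v_c| = |1.3955 − 2.8172| = 1.422 km/s.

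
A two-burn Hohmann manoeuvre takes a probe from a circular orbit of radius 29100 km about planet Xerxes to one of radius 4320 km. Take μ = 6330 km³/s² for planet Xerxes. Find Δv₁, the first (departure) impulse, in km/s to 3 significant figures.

Δv₁ = 0.229 km/s

Semi-major axis of the transfer orbit: a_t = (29100 + 4320)/2 = 16710 km.
Circular speed at r = 29100 km: v_c = √(μ/r) = 0.4664 km/s.
Vis-viva on the transfer ellipse at r = 29100 km gives v_t = √[μ(2/r − 1/a_t)] = 0.2371 km/s.
Δv₁ = |v_t − v_c| = |0.2371 − 0.4664| = 0.2293 km/s.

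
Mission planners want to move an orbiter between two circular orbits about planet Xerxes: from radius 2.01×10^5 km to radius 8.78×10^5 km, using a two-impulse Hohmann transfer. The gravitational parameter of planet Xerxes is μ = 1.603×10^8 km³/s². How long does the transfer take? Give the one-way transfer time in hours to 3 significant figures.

The Hohmann ellipse has a_t = (r₁ + r₂)/2 = 5.395×10^5 km.
Half the transfer-orbit period gives t = π√(a_t³/μ) = 98330 s.
Converting: 98330 s ÷ 3600 s/hour = 27.3 hours.

t = 27.3 hours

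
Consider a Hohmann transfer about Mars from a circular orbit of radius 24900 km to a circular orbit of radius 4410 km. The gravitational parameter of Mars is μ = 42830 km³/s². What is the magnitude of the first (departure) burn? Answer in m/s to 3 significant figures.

The Hohmann ellipse has a_t = (r₁ + r₂)/2 = 14655 km.
On the circular orbit at r = 24900 km, v_c = √(μ/r) = 1.31152 km/s.
Transfer-orbit speed at the same r (vis-viva, a = a_t): v_t = √[μ(2/r − 1/a_t)] = 0.719450 km/s.
Δv₁ = |v_t − v_c| = |0.719450 − 1.31152| = 0.5921 km/s.

Δv₁ = 592 m/s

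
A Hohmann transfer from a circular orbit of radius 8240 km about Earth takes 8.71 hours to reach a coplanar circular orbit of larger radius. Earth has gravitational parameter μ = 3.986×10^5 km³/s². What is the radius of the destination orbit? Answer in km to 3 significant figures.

Transfer time t = 8.71 hours = 31356 s, and t = π√(a_t³/μ).
So a_t = (μ t²/π²)^(1/3) = (3.986×10^5 × (31356)² / π²)^(1/3) = 34116 km.
Since a_t = (r₁ + r₂)/2, r₂ = 2a_t − r₁ = 2×34116 − 8240 = 59992 km.

r₂ = 60000 km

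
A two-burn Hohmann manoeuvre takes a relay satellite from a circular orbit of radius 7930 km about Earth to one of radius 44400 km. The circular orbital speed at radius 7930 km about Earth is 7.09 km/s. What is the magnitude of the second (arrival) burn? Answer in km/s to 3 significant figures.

Δv₂ = 1.35 km/s

From the circular-orbit relation v² = μ/r at r = 7930 km: μ = v²r = (7.09)² × 7930 = 3.98626×10^5 km³/s².
The Hohmann ellipse has a_t = (r₁ + r₂)/2 = 26165 km.
On the circular orbit at r = 44400 km, v_c = √(μ/r) = 2.9963 km/s.
Transfer-orbit speed at the same r (vis-viva, a = a_t): v_t = √[μ(2/r − 1/a_t)] = 1.6496 km/s.
Δv₂ = |v_t − v_c| = |1.6496 − 2.9963| = 1.347 km/s.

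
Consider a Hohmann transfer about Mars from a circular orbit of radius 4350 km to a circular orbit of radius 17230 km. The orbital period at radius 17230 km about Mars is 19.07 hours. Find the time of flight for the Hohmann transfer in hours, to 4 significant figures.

From Kepler's third law T² = 4π²r³/μ at r = 17230 km, T = 19.07 hours = 19.07 × 3600 s = 68652 s: μ = 4π²r³/T² = 42845.9 km³/s².
Semi-major axis of the transfer orbit: a_t = (4350 + 17230)/2 = 10790 km.
Half the transfer-orbit period gives t = π√(a_t³/μ) = 17010 s.
Converting: 17010 s ÷ 3600 s/hour = 4.725 hours.

t = 4.725 hours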